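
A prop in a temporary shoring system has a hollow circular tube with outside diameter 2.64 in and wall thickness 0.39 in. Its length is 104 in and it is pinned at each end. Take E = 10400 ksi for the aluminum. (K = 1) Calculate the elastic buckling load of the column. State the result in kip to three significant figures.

Inner diameter d_i = 2.64 − 2×0.39 = 1.860 in
I = π(d_o⁴ − d_i⁴)/64 = π(2.64⁴ − 1.860⁴)/64 = 1.797 in⁴
Effective length L_e = K·L = 1 × 104 = 104.0 in
P_cr = π²EI / L_e² = π² × 10400×10³ × 1.797 / 104.0² = 1.705×10^4 lb

P_cr ≈ 17.1 kip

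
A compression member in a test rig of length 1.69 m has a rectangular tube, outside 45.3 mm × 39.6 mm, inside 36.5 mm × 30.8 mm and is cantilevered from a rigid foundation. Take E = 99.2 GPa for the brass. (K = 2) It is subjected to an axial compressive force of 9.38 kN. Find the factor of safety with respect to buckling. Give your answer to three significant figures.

n ≈ 1.33

Weak-axis I_min = (h_o·b_o³ − h_i·b_i³)/12 with b_o = 39.6, b_i = 30.80 mm (shorter outer/inner sides).
I_min = (45.3×39.6³ − 36.50×30.80³)/12 = 1.456×10^5 mm⁴
I = 1.456×10^5 mm⁴ = 1.456×10^-7 m⁴
Effective length L_e = K·L = 2 × 1.69 = 3.380 m
P_cr = π²EI / L_e² = π² × 99.2×10⁹ × 1.456×10^-7 / 3.380² = 1.247×10^4 N
Factor of safety n = P_cr / P = 12.474 / 9.38 = 1.33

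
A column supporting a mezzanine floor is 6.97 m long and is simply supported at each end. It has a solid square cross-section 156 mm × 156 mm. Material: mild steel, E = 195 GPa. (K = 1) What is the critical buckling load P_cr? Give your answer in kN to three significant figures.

P_cr ≈ 1960 kN

I = a⁴/12 = 156⁴/12 = 4.935×10^7 mm⁴
I = 4.935×10^7 mm⁴ = 4.935×10^-5 m⁴
Effective length L_e = K·L = 1 × 6.97 = 6.970 m
P_cr = π²EI / L_e² = π² × 195×10⁹ × 4.935×10^-5 / 6.970² = 1.955×10^6 N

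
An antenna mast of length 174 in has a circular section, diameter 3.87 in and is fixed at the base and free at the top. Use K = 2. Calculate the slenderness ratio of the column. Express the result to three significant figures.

λ ≈ 360

I = πd⁴/64 = π×3.87⁴/64 = 11.01 in⁴
A = 11.76 in²;  r_min = √(I/A) = √(11.01/11.76) = 0.9675 in
L_e = K·L = 2 × 174 = 348.0 in
λ = L_e / r_min = 348.00 / 0.9675 = 360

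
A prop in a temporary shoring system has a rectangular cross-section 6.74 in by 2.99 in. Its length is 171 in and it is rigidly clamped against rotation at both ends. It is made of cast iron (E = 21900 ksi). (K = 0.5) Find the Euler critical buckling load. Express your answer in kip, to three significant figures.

P_cr ≈ 444 kip

Buckling occurs about the weak axis: I_min = h·b³/12 with b = 2.99 in (the shorter side).
I_min = 6.74×2.99³/12 = 15.01 in⁴
Effective length L_e = K·L = 0.5 × 171 = 85.50 in
P_cr = π²EI / L_e² = π² × 21900×10³ × 15.01 / 85.50² = 4.439×10^5 lb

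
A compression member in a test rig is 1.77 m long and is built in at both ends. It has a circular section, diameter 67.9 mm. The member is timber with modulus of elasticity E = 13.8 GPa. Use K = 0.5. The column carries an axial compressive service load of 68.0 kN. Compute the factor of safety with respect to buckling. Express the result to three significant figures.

n ≈ 2.67

I = πd⁴/64 = π×67.9⁴/64 = 1.043×10^6 mm⁴
I = 1.043×10^6 mm⁴ = 1.043×10^-6 m⁴
Effective length L_e = K·L = 0.5 × 1.77 = 0.8850 m
P_cr = π²EI / L_e² = π² × 13.8×10⁹ × 1.043×10^-6 / 0.8850² = 1.814×10^5 N
Factor of safety n = P_cr / P = 181.44 / 68.0 = 2.67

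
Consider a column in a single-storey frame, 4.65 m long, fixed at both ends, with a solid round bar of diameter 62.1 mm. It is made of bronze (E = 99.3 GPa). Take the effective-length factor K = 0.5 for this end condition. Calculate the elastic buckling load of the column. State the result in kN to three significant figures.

I = πd⁴/64 = π×62.1⁴/64 = 7.300×10^5 mm⁴
I = 7.300×10^5 mm⁴ = 7.300×10^-7 m⁴
Effective length L_e = K·L = 0.5 × 4.65 = 2.325 m
P_cr = π²EI / L_e² = π² × 99.3×10⁹ × 7.300×10^-7 / 2.325² = 1.324×10^5 N

P_cr ≈ 132 kN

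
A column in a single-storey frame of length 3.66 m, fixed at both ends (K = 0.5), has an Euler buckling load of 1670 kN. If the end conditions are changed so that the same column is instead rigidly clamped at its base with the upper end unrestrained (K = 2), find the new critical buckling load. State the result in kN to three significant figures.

P_cr ≈ 104 kN

P_cr ∝ 1/K², so P_cr,new = P_cr,old × (K_old/K_new)² = 1670 × (0.5/2)²
= 1670 × 0.06250 = 104 kN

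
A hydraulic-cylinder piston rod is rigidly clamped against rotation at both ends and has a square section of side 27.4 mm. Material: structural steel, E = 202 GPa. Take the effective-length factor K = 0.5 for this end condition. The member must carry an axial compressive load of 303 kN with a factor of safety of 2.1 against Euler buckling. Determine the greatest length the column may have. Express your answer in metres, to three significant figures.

L_max ≈ 0.767 m

I = a⁴/12 = 27.4⁴/12 = 4.697×10^4 mm⁴
I = 4.697×10^-8 m⁴
Required critical load P_cr = n·P = 2.1 × 303 = 636.3 kN = 6.363×10^5 N
From P_cr = π²EI/(K·L)²:  L = (1/K)·√(π²EI/P_cr) = (1/0.5)·√(π²×2.02×10^11×4.697×10^-8/6.363×10^5)
L = 0.767 m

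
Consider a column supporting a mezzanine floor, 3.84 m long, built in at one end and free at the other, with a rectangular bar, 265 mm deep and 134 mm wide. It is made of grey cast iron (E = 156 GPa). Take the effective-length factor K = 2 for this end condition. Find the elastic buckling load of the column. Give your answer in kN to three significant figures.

Buckling occurs about the weak axis: I_min = h·b³/12 with b = 134 mm (the shorter side).
I_min = 265×134³/12 = 5.313×10^7 mm⁴
I = 5.313×10^7 mm⁴ = 5.313×10^-5 m⁴
Effective length L_e = K·L = 2 × 3.84 = 7.680 m
P_cr = π²EI / L_e² = π² × 156×10⁹ × 5.313×10^-5 / 7.680² = 1.387×10^6 N

P_cr ≈ 1390 kN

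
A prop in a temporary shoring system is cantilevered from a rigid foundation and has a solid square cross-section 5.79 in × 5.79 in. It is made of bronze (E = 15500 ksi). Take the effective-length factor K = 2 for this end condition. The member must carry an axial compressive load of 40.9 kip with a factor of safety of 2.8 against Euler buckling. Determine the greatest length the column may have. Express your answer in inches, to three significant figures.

L_max ≈ 177 in

I = a⁴/12 = 5.79⁴/12 = 93.66 in⁴
Required critical load P_cr = n·P = 2.8 × 40.9 = 114.5 kip = 1.145×10^5 lb
From P_cr = π²EI/(K·L)²:  L = (1/K)·√(π²EI/P_cr) = (1/2)·√(π²×1.55×10^7×93.66/1.145×10^5)
L = 177 in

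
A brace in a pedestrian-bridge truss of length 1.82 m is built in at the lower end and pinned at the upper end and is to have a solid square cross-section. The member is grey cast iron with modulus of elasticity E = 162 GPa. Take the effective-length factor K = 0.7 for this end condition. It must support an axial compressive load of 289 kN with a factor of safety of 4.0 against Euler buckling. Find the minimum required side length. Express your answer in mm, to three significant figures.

a ≈ 61.3 mm

Required P_cr = n·P = 4.0 × 289 = 1156 kN
L_e = K·L = 0.7 × 1.82 = 1.274 m
Required I = P_cr·L_e²/(π²E) = 1.156×10^6 × 1.274² / (π² × 1.62×10^11) = 1.173×10^-6 m⁴
I_req = 1.173×10^6 mm⁴
Solid square: I = a⁴/12  ⇒  a = (12I)^(1/4) = (12×1.173×10^6)^(1/4) = 61.3 mm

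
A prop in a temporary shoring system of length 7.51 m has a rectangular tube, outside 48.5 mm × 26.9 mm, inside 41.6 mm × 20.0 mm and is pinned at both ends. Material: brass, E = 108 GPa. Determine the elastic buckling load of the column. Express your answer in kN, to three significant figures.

Weak-axis I_min = (h_o·b_o³ − h_i·b_i³)/12 with b_o = 26.9, b_i = 20.00 mm (shorter outer/inner sides).
I_min = (48.5×26.9³ − 41.60×20.00³)/12 = 5.094×10^4 mm⁴
I = 5.094×10^4 mm⁴ = 5.094×10^-8 m⁴
Effective length L_e = K·L = 1 × 7.51 = 7.510 m
P_cr = π²EI / L_e² = π² × 108×10⁹ × 5.094×10^-8 / 7.510² = 962.7 N

P_cr ≈ 0.963 kN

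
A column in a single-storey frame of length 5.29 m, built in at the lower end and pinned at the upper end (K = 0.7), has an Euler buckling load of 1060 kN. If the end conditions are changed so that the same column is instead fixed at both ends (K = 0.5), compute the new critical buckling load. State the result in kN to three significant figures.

P_cr ∝ 1/K², so P_cr,new = P_cr,old × (K_old/K_new)² = 1060 × (0.7/0.5)²
= 1060 × 1.960 = 2080 kN

P_cr ≈ 2080 kN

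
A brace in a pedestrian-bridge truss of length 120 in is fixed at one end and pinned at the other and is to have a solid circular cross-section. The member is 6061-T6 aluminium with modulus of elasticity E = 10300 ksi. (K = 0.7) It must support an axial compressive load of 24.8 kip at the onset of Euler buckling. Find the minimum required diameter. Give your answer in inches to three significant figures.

d ≈ 2.43 in

L_e = K·L = 0.7 × 120 = 84.00 in
Required I = P_cr·L_e²/(π²E) = 2.480×10^4 × 84.00² / (π² × 1.03×10^7) = 1.721 in⁴
Solid circle: I = πd⁴/64  ⇒  d = (64I/π)^(1/4) = (64×1.721/π)^(1/4) = 2.43 in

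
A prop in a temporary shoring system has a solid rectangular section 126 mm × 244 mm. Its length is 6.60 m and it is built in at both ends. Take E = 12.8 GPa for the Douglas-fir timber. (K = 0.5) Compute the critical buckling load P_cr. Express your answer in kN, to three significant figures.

Buckling occurs about the weak axis: I_min = h·b³/12 with b = 126 mm (the shorter side).
I_min = 244×126³/12 = 4.067×10^7 mm⁴
I = 4.067×10^7 mm⁴ = 4.067×10^-5 m⁴
Effective length L_e = K·L = 0.5 × 6.60 = 3.300 m
P_cr = π²EI / L_e² = π² × 12.8×10⁹ × 4.067×10^-5 / 3.300² = 4.718×10^5 N

P_cr ≈ 472 kN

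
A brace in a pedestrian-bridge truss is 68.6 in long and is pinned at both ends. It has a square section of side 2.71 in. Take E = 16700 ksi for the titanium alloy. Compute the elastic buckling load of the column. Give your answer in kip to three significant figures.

I = a⁴/12 = 2.71⁴/12 = 4.495 in⁴
Effective length L_e = K·L = 1 × 68.6 = 68.60 in
P_cr = π²EI / L_e² = π² × 16700×10³ × 4.495 / 68.60² = 1.574×10^5 lb

P_cr ≈ 157 kip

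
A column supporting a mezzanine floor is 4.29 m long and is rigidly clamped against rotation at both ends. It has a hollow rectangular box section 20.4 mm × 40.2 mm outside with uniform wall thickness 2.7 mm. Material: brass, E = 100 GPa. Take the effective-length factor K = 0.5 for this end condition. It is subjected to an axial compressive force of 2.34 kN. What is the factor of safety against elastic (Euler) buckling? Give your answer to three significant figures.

n ≈ 1.71

Inner dimensions: h_i = 40.2 − 2×2.7 = 34.80 mm, b_i = 20.4 − 2×2.7 = 15.00 mm
Weak-axis I_min = (h_o·b_o³ − h_i·b_i³)/12 with b_o = 20.4, b_i = 15.00 mm (shorter outer/inner sides).
I_min = (40.2×20.4³ − 34.80×15.00³)/12 = 1.865×10^4 mm⁴
I = 1.865×10^4 mm⁴ = 1.865×10^-8 m⁴
Effective length L_e = K·L = 0.5 × 4.29 = 2.145 m
P_cr = π²EI / L_e² = π² × 100×10⁹ × 1.865×10^-8 / 2.145² = 4.001×10^3 N
Factor of safety n = P_cr / P = 4.0012 / 2.34 = 1.71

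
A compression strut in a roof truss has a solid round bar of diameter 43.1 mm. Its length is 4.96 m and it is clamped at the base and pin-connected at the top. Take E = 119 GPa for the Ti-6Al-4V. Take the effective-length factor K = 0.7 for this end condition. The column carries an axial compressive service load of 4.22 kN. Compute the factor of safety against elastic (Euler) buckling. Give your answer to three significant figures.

I = πd⁴/64 = π×43.1⁴/64 = 1.694×10^5 mm⁴
I = 1.694×10^5 mm⁴ = 1.694×10^-7 m⁴
Effective length L_e = K·L = 0.7 × 4.96 = 3.472 m
P_cr = π²EI / L_e² = π² × 119×10⁹ × 1.694×10^-7 / 3.472² = 1.650×10^4 N
Factor of safety n = P_cr / P = 16.503 / 4.22 = 3.91

n ≈ 3.91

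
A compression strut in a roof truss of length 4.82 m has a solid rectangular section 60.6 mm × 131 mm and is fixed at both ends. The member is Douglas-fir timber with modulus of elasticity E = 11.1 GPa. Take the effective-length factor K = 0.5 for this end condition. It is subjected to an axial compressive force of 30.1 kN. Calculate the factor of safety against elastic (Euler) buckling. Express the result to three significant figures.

Buckling occurs about the weak axis: I_min = h·b³/12 with b = 60.6 mm (the shorter side).
I_min = 131×60.6³/12 = 2.429×10^6 mm⁴
I = 2.429×10^6 mm⁴ = 2.429×10^-6 m⁴
Effective length L_e = K·L = 0.5 × 4.82 = 2.410 m
P_cr = π²EI / L_e² = π² × 11.1×10⁹ × 2.429×10^-6 / 2.410² = 4.582×10^4 N
Factor of safety n = P_cr / P = 45.824 / 30.1 = 1.52

n ≈ 1.52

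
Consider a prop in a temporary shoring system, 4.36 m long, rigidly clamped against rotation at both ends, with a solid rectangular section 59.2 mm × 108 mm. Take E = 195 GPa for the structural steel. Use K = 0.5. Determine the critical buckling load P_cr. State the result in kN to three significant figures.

Buckling occurs about the weak axis: I_min = h·b³/12 with b = 59.2 mm (the shorter side).
I_min = 108×59.2³/12 = 1.867×10^6 mm⁴
I = 1.867×10^6 mm⁴ = 1.867×10^-6 m⁴
Effective length L_e = K·L = 0.5 × 4.36 = 2.180 m
P_cr = π²EI / L_e² = π² × 195×10⁹ × 1.867×10^-6 / 2.180² = 7.562×10^5 N

P_cr ≈ 756 kN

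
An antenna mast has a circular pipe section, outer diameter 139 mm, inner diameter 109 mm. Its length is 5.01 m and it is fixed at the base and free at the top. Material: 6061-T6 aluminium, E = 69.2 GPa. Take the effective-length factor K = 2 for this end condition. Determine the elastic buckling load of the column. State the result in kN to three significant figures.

P_cr ≈ 77.5 kN

d_o = 139 mm, d_i = 109 mm
I = π(d_o⁴ − d_i⁴)/64 = π(139⁴ − 109.0⁴)/64 = 1.140×10^7 mm⁴
I = 1.140×10^7 mm⁴ = 1.140×10^-5 m⁴
Effective length L_e = K·L = 2 × 5.01 = 10.02 m
P_cr = π²EI / L_e² = π² × 69.2×10⁹ × 1.140×10^-5 / 10.02² = 7.752×10^4 N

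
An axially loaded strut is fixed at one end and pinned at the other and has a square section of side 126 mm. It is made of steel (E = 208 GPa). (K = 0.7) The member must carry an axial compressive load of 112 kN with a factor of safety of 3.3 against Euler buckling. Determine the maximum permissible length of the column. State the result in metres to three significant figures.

I = a⁴/12 = 126⁴/12 = 2.100×10^7 mm⁴
I = 2.100×10^-5 m⁴
Required critical load P_cr = n·P = 3.3 × 112 = 369.6 kN = 3.696×10^5 N
From P_cr = π²EI/(K·L)²:  L = (1/K)·√(π²EI/P_cr) = (1/0.7)·√(π²×2.08×10^11×2.100×10^-5/3.696×10^5)
L = 15.4 m

L_max ≈ 15.4 m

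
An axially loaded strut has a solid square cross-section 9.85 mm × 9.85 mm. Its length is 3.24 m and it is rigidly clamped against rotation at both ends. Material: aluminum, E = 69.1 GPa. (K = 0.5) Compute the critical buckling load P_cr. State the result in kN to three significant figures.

P_cr ≈ 0.204 kN

I = a⁴/12 = 9.85⁴/12 = 784.4 mm⁴
I = 784.4 mm⁴ = 7.844×10^-10 m⁴
Effective length L_e = K·L = 0.5 × 3.24 = 1.620 m
P_cr = π²EI / L_e² = π² × 69.1×10⁹ × 7.844×10^-10 / 1.620² = 203.9 N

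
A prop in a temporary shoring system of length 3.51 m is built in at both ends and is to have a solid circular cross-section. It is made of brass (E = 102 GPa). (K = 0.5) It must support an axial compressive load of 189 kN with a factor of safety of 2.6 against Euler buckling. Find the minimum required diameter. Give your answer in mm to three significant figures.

Required P_cr = n·P = 2.6 × 189 = 491.4 kN
L_e = K·L = 0.5 × 3.51 = 1.755 m
Required I = P_cr·L_e²/(π²E) = 4.914×10^5 × 1.755² / (π² × 1.02×10^11) = 1.503×10^-6 m⁴
I_req = 1.503×10^6 mm⁴
Solid circle: I = πd⁴/64  ⇒  d = (64I/π)^(1/4) = (64×1.503×10^6/π)^(1/4) = 74.4 mm

d ≈ 74.4 mm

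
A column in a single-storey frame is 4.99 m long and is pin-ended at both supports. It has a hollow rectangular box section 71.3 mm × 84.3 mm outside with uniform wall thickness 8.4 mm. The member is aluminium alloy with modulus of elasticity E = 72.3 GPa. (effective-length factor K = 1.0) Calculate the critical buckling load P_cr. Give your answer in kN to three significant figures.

Inner dimensions: h_i = 84.3 − 2×8.4 = 67.50 mm, b_i = 71.3 − 2×8.4 = 54.50 mm
Weak-axis I_min = (h_o·b_o³ − h_i·b_i³)/12 with b_o = 71.3, b_i = 54.50 mm (shorter outer/inner sides).
I_min = (84.3×71.3³ − 67.50×54.50³)/12 = 1.636×10^6 mm⁴
I = 1.636×10^6 mm⁴ = 1.636×10^-6 m⁴
Effective length L_e = K·L = 1 × 4.99 = 4.990 m
P_cr = π²EI / L_e² = π² × 72.3×10⁹ × 1.636×10^-6 / 4.990² = 4.688×10^4 N

P_cr ≈ 46.9 kN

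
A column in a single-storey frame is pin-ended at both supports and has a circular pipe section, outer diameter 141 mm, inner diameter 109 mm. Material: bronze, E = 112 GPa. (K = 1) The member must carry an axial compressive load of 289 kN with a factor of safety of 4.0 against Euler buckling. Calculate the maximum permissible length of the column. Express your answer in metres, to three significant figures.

L_max ≈ 3.45 m

d_o = 141 mm, d_i = 109 mm
I = π(d_o⁴ − d_i⁴)/64 = π(141⁴ − 109.0⁴)/64 = 1.247×10^7 mm⁴
I = 1.247×10^-5 m⁴
Required critical load P_cr = n·P = 4.0 × 289 = 1156 kN = 1.156×10^6 N
From P_cr = π²EI/(K·L)²:  L = (1/K)·√(π²EI/P_cr) = (1/1)·√(π²×1.12×10^11×1.247×10^-5/1.156×10^6)
L = 3.45 m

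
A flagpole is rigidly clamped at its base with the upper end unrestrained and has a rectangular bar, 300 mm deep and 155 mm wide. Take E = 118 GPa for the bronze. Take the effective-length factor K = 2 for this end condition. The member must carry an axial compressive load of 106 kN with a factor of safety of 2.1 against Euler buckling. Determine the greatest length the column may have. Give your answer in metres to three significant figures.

Buckling occurs about the weak axis: I_min = h·b³/12 with b = 155 mm (the shorter side).
I_min = 300×155³/12 = 9.310×10^7 mm⁴
I = 9.310×10^-5 m⁴
Required critical load P_cr = n·P = 2.1 × 106 = 222.6 kN = 2.226×10^5 N
From P_cr = π²EI/(K·L)²:  L = (1/K)·√(π²EI/P_cr) = (1/2)·√(π²×1.18×10^11×9.310×10^-5/2.226×10^5)
L = 11.0 m

L_max ≈ 11.0 m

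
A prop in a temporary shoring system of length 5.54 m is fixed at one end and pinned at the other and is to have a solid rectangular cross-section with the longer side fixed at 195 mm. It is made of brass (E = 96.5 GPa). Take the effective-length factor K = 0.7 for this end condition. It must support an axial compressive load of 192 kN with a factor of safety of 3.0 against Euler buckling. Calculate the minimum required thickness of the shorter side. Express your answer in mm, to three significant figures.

Required P_cr = n·P = 3.0 × 192 = 576.0 kN
L_e = K·L = 0.7 × 5.54 = 3.878 m
Required I = P_cr·L_e²/(π²E) = 5.760×10^5 × 3.878² / (π² × 9.65×10^10) = 9.095×10^-6 m⁴
I_req = 9.095×10^6 mm⁴
Rectangle, weak axis: I_min = h·b³/12 with h = 195 mm fixed  ⇒  b = (12I/h)^(1/3) = 82.4 mm

b ≈ 82.4 mm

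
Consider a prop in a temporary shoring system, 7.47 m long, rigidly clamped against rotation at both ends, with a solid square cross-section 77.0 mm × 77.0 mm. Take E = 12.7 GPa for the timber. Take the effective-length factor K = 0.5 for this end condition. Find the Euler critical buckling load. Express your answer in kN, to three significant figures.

P_cr ≈ 26.3 kN

I = a⁴/12 = 77.0⁴/12 = 2.929×10^6 mm⁴
I = 2.929×10^6 mm⁴ = 2.929×10^-6 m⁴
Effective length L_e = K·L = 0.5 × 7.47 = 3.735 m
P_cr = π²EI / L_e² = π² × 12.7×10⁹ × 2.929×10^-6 / 3.735² = 2.632×10^4 N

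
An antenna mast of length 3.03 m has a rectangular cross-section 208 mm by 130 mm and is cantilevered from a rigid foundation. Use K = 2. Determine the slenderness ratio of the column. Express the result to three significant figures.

λ ≈ 161

For a rectangle r_min = b/√12 = 130/√12 = 37.53 mm
L_e = K·L = 2 × 3.03 m = 6.060 m = 6060.0 mm
λ = L_e / r_min = 6060.0 / 37.53 = 161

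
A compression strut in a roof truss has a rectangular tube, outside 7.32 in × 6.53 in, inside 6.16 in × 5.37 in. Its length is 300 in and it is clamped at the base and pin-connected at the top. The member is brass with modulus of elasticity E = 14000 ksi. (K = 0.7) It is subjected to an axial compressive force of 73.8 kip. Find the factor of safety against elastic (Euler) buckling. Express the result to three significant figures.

Weak-axis I_min = (h_o·b_o³ − h_i·b_i³)/12 with b_o = 6.53, b_i = 5.370 in (shorter outer/inner sides).
I_min = (7.32×6.53³ − 6.160×5.370³)/12 = 90.36 in⁴
Effective length L_e = K·L = 0.7 × 300 = 210.0 in
P_cr = π²EI / L_e² = π² × 14000×10³ × 90.36 / 210.0² = 2.831×10^5 lb
Factor of safety n = P_cr / P = 283.12 / 73.8 = 3.84

n ≈ 3.84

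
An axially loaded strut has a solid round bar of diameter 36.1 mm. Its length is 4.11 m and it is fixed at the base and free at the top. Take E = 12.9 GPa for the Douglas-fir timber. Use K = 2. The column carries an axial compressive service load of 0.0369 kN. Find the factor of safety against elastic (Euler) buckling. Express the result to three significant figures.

I = πd⁴/64 = π×36.1⁴/64 = 8.337×10^4 mm⁴
I = 8.337×10^4 mm⁴ = 8.337×10^-8 m⁴
Effective length L_e = K·L = 2 × 4.11 = 8.220 m
P_cr = π²EI / L_e² = π² × 12.9×10⁹ × 8.337×10^-8 / 8.220² = 157.1 N
Factor of safety n = P_cr / P = 0.15709 / 0.0369 = 4.26

n ≈ 4.26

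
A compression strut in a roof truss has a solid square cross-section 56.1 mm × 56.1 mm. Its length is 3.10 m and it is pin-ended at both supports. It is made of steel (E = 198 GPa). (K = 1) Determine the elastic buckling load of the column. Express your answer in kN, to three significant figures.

I = a⁴/12 = 56.1⁴/12 = 8.254×10^5 mm⁴
I = 8.254×10^5 mm⁴ = 8.254×10^-7 m⁴
Effective length L_e = K·L = 1 × 3.10 = 3.100 m
P_cr = π²EI / L_e² = π² × 198×10⁹ × 8.254×10^-7 / 3.100² = 1.678×10^5 N

P_cr ≈ 168 kN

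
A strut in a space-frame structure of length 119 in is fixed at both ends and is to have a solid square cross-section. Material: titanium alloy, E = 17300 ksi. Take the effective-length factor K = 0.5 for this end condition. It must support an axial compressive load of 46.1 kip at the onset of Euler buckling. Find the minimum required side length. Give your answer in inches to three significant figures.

a ≈ 1.84 in

L_e = K·L = 0.5 × 119 = 59.50 in
Required I = P_cr·L_e²/(π²E) = 4.610×10^4 × 59.50² / (π² × 1.73×10^7) = 0.9558 in⁴
Solid square: I = a⁴/12  ⇒  a = (12I)^(1/4) = (12×0.9558)^(1/4) = 1.84 in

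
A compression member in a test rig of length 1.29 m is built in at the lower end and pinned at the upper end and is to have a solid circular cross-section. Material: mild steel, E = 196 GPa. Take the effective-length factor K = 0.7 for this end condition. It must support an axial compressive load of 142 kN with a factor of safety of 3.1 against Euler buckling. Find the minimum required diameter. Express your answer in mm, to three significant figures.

d ≈ 44.1 mm

Required P_cr = n·P = 3.1 × 142 = 440.2 kN
L_e = K·L = 0.7 × 1.29 = 0.9030 m
Required I = P_cr·L_e²/(π²E) = 4.402×10^5 × 0.9030² / (π² × 1.96×10^11) = 1.856×10^-7 m⁴
I_req = 1.856×10^5 mm⁴
Solid circle: I = πd⁴/64  ⇒  d = (64I/π)^(1/4) = (64×1.856×10^5/π)^(1/4) = 44.1 mm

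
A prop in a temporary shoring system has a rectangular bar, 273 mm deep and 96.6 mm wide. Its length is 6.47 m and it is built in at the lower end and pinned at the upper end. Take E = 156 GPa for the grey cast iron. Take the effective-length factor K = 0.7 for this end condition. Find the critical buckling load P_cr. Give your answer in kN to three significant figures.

Buckling occurs about the weak axis: I_min = h·b³/12 with b = 96.6 mm (the shorter side).
I_min = 273×96.6³/12 = 2.051×10^7 mm⁴
I = 2.051×10^7 mm⁴ = 2.051×10^-5 m⁴
Effective length L_e = K·L = 0.7 × 6.47 = 4.529 m
P_cr = π²EI / L_e² = π² × 156×10⁹ × 2.051×10^-5 / 4.529² = 1.539×10^6 N

P_cr ≈ 1540 kN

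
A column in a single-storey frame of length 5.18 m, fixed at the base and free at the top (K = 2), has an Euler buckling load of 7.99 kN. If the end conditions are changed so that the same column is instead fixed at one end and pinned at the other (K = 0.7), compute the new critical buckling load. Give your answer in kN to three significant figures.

P_cr ∝ 1/K², so P_cr,new = P_cr,old × (K_old/K_new)² = 7.99 × (2/0.7)²
= 7.99 × 8.163 = 65.2 kN

P_cr ≈ 65.2 kN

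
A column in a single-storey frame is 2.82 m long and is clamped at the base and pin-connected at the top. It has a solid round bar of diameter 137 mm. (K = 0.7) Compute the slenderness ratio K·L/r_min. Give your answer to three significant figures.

For a solid circle r = d/4 = 137/4 = 34.25 mm
L_e = K·L = 0.7 × 2.82 m = 1.974 m = 1974.0 mm
λ = L_e / r_min = 1974.0 / 34.25 = 57.6

λ ≈ 57.6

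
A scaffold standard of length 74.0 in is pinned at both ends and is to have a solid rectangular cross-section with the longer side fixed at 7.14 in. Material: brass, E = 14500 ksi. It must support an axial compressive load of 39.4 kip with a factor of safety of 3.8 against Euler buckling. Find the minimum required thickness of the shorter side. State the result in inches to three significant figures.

b ≈ 2.13 in

Required P_cr = n·P = 3.8 × 39.4 = 149.7 kip
L_e = K·L = 1 × 74.0 = 74.00 in
Required I = P_cr·L_e²/(π²E) = 1.497×10^5 × 74.00² / (π² × 1.45×10^7) = 5.729 in⁴
Rectangle, weak axis: I_min = h·b³/12 with h = 7.14 in fixed  ⇒  b = (12I/h)^(1/3) = 2.13 in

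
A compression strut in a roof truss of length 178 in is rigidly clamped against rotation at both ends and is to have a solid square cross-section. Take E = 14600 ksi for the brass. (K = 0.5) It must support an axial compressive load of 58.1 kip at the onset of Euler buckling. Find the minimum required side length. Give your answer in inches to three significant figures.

L_e = K·L = 0.5 × 178 = 89.00 in
Required I = P_cr·L_e²/(π²E) = 5.810×10^4 × 89.00² / (π² × 1.46×10^7) = 3.194 in⁴
Solid square: I = a⁴/12  ⇒  a = (12I)^(1/4) = (12×3.194)^(1/4) = 2.49 in

a ≈ 2.49 in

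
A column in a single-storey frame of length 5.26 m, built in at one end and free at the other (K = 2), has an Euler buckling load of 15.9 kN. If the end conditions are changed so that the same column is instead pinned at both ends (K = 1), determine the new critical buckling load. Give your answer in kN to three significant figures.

P_cr ≈ 63.6 kN

P_cr ∝ 1/K², so P_cr,new = P_cr,old × (K_old/K_new)² = 15.9 × (2/1)²
= 15.9 × 4.000 = 63.6 kN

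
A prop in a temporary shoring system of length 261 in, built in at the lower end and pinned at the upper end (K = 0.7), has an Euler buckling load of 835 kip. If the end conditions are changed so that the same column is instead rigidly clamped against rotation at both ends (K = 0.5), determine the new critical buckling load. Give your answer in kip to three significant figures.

P_cr ∝ 1/K², so P_cr,new = P_cr,old × (K_old/K_new)² = 835 × (0.7/0.5)²
= 835 × 1.960 = 1640 kip

P_cr ≈ 1640 kip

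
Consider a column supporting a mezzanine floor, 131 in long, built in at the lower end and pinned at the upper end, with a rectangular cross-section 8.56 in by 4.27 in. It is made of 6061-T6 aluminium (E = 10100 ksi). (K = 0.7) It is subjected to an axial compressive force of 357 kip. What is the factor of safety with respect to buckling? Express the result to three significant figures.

Buckling occurs about the weak axis: I_min = h·b³/12 with b = 4.27 in (the shorter side).
I_min = 8.56×4.27³/12 = 55.54 in⁴
Effective length L_e = K·L = 0.7 × 131 = 91.70 in
P_cr = π²EI / L_e² = π² × 10100×10³ × 55.54 / 91.70² = 6.584×10^5 lb
Factor of safety n = P_cr / P = 658.35 / 357 = 1.84

n ≈ 1.84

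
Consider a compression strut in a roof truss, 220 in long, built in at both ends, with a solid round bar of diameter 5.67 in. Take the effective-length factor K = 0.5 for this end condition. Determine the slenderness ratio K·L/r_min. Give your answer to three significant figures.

For a solid circle r = d/4 = 5.67/4 = 1.418 in
L_e = K·L = 0.5 × 220 = 110.0 in
λ = L_e / r_min = 110.00 / 1.418 = 77.6

λ ≈ 77.6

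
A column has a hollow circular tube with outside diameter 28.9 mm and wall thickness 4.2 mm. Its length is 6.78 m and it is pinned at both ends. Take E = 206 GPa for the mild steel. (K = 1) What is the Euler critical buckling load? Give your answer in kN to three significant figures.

Inner diameter d_i = 28.9 − 2×4.2 = 20.50 mm
I = π(d_o⁴ − d_i⁴)/64 = π(28.9⁴ − 20.50⁴)/64 = 2.557×10^4 mm⁴
I = 2.557×10^4 mm⁴ = 2.557×10^-8 m⁴
Effective length L_e = K·L = 1 × 6.78 = 6.780 m
P_cr = π²EI / L_e² = π² × 206×10⁹ × 2.557×10^-8 / 6.780² = 1.131×10^3 N

P_cr ≈ 1.13 kN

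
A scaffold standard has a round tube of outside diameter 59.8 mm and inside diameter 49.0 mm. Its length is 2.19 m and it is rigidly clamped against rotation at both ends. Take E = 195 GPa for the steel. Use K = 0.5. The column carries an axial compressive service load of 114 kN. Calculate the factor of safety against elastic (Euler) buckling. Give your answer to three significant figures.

d_o = 59.8 mm, d_i = 49.0 mm
I = π(d_o⁴ − d_i⁴)/64 = π(59.8⁴ − 49.00⁴)/64 = 3.448×10^5 mm⁴
I = 3.448×10^5 mm⁴ = 3.448×10^-7 m⁴
Effective length L_e = K·L = 0.5 × 2.19 = 1.095 m
P_cr = π²EI / L_e² = π² × 195×10⁹ × 3.448×10^-7 / 1.095² = 5.534×10^5 N
Factor of safety n = P_cr / P = 553.37 / 114 = 4.85

n ≈ 4.85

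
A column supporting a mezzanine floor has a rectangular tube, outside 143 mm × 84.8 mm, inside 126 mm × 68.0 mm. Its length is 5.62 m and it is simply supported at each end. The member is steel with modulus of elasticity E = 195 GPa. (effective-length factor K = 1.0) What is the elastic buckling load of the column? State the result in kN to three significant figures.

Weak-axis I_min = (h_o·b_o³ − h_i·b_i³)/12 with b_o = 84.8, b_i = 68.00 mm (shorter outer/inner sides).
I_min = (143×84.8³ − 126.0×68.00³)/12 = 3.965×10^6 mm⁴
I = 3.965×10^6 mm⁴ = 3.965×10^-6 m⁴
Effective length L_e = K·L = 1 × 5.62 = 5.620 m
P_cr = π²EI / L_e² = π² × 195×10⁹ × 3.965×10^-6 / 5.620² = 2.416×10^5 N

P_cr ≈ 242 kN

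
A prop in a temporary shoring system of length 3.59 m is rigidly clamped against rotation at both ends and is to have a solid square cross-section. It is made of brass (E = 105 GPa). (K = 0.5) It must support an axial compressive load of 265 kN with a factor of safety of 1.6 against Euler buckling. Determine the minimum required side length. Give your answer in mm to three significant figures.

Required P_cr = n·P = 1.6 × 265 = 424.0 kN
L_e = K·L = 0.5 × 3.59 = 1.795 m
Required I = P_cr·L_e²/(π²E) = 4.240×10^5 × 1.795² / (π² × 1.05×10^11) = 1.318×10^-6 m⁴
I_req = 1.318×10^6 mm⁴
Solid square: I = a⁴/12  ⇒  a = (12I)^(1/4) = (12×1.318×10^6)^(1/4) = 63.1 mm

a ≈ 63.1 mm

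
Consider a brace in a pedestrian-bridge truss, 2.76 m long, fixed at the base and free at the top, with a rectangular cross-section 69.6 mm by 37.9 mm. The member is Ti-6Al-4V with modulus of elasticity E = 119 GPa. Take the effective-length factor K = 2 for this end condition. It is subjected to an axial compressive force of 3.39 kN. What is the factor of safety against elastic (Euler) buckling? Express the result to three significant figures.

n ≈ 3.59

Buckling occurs about the weak axis: I_min = h·b³/12 with b = 37.9 mm (the shorter side).
I_min = 69.6×37.9³/12 = 3.158×10^5 mm⁴
I = 3.158×10^5 mm⁴ = 3.158×10^-7 m⁴
Effective length L_e = K·L = 2 × 2.76 = 5.520 m
P_cr = π²EI / L_e² = π² × 119×10⁹ × 3.158×10^-7 / 5.520² = 1.217×10^4 N
Factor of safety n = P_cr / P = 12.171 / 3.39 = 3.59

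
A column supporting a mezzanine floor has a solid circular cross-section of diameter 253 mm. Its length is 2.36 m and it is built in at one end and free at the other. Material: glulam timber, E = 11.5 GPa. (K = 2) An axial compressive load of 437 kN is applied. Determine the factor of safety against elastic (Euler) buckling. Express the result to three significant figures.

I = πd⁴/64 = π×253⁴/64 = 2.011×10^8 mm⁴
I = 2.011×10^8 mm⁴ = 2.011×10^-4 m⁴
Effective length L_e = K·L = 2 × 2.36 = 4.720 m
P_cr = π²EI / L_e² = π² × 11.5×10⁹ × 2.011×10^-4 / 4.720² = 1.025×10^6 N
Factor of safety n = P_cr / P = 1024.6 / 437 = 2.34

n ≈ 2.34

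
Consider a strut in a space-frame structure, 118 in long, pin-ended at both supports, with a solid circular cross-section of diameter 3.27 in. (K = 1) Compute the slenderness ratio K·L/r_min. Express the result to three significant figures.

λ ≈ 144

For a solid circle r = d/4 = 3.27/4 = 0.8175 in
L_e = K·L = 1 × 118 = 118.0 in
λ = L_e / r_min = 118.00 / 0.8175 = 144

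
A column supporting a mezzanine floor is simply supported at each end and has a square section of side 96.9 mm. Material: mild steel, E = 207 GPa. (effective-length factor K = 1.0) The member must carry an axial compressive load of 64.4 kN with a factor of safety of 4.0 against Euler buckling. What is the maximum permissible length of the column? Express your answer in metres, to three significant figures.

L_max ≈ 7.63 m

I = a⁴/12 = 96.9⁴/12 = 7.347×10^6 mm⁴
I = 7.347×10^-6 m⁴
Required critical load P_cr = n·P = 4.0 × 64.4 = 257.6 kN = 2.576×10^5 N
From P_cr = π²EI/(K·L)²:  L = (1/K)·√(π²EI/P_cr) = (1/1)·√(π²×2.07×10^11×7.347×10^-6/2.576×10^5)
L = 7.63 m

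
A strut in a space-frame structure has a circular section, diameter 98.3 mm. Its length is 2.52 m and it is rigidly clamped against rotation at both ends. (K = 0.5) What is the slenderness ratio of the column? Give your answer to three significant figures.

For a solid circle r = d/4 = 98.3/4 = 24.58 mm
L_e = K·L = 0.5 × 2.52 m = 1.260 m = 1260.0 mm
λ = L_e / r_min = 1260.0 / 24.57 = 51.3

λ ≈ 51.3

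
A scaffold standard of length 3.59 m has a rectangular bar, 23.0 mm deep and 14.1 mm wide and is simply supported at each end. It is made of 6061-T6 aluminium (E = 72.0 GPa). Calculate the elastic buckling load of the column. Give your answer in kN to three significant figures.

Buckling occurs about the weak axis: I_min = h·b³/12 with b = 14.1 mm (the shorter side).
I_min = 23.0×14.1³/12 = 5.373×10^3 mm⁴
I = 5.373×10^3 mm⁴ = 5.373×10^-9 m⁴
Effective length L_e = K·L = 1 × 3.59 = 3.590 m
P_cr = π²EI / L_e² = π² × 72.0×10⁹ × 5.373×10^-9 / 3.590² = 296.2 N

P_cr ≈ 0.296 kN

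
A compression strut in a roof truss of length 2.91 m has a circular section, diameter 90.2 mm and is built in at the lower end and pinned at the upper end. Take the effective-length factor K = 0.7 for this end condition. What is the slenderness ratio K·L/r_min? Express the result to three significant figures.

For a solid circle r = d/4 = 90.2/4 = 22.55 mm
L_e = K·L = 0.7 × 2.91 m = 2.037 m = 2037.0 mm
λ = L_e / r_min = 2037.0 / 22.55 = 90.3

λ ≈ 90.3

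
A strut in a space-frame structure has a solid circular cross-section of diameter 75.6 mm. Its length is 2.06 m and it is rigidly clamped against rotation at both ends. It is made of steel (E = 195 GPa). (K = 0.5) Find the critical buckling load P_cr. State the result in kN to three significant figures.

I = πd⁴/64 = π×75.6⁴/64 = 1.603×10^6 mm⁴
I = 1.603×10^6 mm⁴ = 1.603×10^-6 m⁴
Effective length L_e = K·L = 0.5 × 2.06 = 1.030 m
P_cr = π²EI / L_e² = π² × 195×10⁹ × 1.603×10^-6 / 1.030² = 2.909×10^6 N

P_cr ≈ 2910 kN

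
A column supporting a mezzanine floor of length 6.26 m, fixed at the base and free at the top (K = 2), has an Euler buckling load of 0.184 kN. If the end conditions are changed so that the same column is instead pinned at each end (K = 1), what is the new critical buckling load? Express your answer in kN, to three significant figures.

P_cr ≈ 0.736 kN

P_cr ∝ 1/K², so P_cr,new = P_cr,old × (K_old/K_new)² = 0.184 × (2/1)²
= 0.184 × 4.000 = 0.736 kN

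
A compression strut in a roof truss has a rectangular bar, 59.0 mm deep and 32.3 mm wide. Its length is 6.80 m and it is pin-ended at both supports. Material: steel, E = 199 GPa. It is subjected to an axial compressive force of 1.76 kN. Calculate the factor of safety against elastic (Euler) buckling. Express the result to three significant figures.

Buckling occurs about the weak axis: I_min = h·b³/12 with b = 32.3 mm (the shorter side).
I_min = 59.0×32.3³/12 = 1.657×10^5 mm⁴
I = 1.657×10^5 mm⁴ = 1.657×10^-7 m⁴
Effective length L_e = K·L = 1 × 6.80 = 6.800 m
P_cr = π²EI / L_e² = π² × 199×10⁹ × 1.657×10^-7 / 6.800² = 7.037×10^3 N
Factor of safety n = P_cr / P = 7.0374 / 1.76 = 4.00

n ≈ 4.00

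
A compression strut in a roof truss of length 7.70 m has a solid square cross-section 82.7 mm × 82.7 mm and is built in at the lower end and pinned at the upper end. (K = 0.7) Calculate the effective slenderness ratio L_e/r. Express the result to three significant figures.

λ ≈ 226

I = a⁴/12 = 82.7⁴/12 = 3.898×10^6 mm⁴
A = 6.839×10^3 mm²;  r_min = √(I/A) = √(3.898×10^6/6.839×10^3) = 23.87 mm
L_e = K·L = 0.7 × 7.70 m = 5.390 m = 5390.0 mm
λ = L_e / r_min = 5390.0 / 23.87 = 226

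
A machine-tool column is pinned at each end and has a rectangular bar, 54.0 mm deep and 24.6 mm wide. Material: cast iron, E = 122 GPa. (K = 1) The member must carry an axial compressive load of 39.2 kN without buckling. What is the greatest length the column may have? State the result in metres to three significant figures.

Buckling occurs about the weak axis: I_min = h·b³/12 with b = 24.6 mm (the shorter side).
I_min = 54.0×24.6³/12 = 6.699×10^4 mm⁴
I = 6.699×10^-8 m⁴
At the buckling limit P_cr = P = 3.920×10^4 N
From P_cr = π²EI/(K·L)²:  L = (1/K)·√(π²EI/P_cr) = (1/1)·√(π²×1.22×10^11×6.699×10^-8/3.920×10^4)
L = 1.43 m

L_max ≈ 1.43 m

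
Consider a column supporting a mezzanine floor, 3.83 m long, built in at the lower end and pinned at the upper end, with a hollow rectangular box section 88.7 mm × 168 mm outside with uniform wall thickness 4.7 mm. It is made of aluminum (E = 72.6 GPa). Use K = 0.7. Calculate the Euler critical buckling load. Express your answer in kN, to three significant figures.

P_cr ≈ 317 kN

Inner dimensions: h_i = 168 − 2×4.7 = 158.6 mm, b_i = 88.7 − 2×4.7 = 79.30 mm
Weak-axis I_min = (h_o·b_o³ − h_i·b_i³)/12 with b_o = 88.7, b_i = 79.30 mm (shorter outer/inner sides).
I_min = (168×88.7³ − 158.6×79.30³)/12 = 3.179×10^6 mm⁴
I = 3.179×10^6 mm⁴ = 3.179×10^-6 m⁴
Effective length L_e = K·L = 0.7 × 3.83 = 2.681 m
P_cr = π²EI / L_e² = π² × 72.6×10⁹ × 3.179×10^-6 / 2.681² = 3.169×10^5 N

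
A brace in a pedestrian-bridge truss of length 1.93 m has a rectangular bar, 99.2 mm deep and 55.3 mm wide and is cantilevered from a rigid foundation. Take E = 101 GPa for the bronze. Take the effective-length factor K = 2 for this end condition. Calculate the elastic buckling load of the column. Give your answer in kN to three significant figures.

Buckling occurs about the weak axis: I_min = h·b³/12 with b = 55.3 mm (the shorter side).
I_min = 99.2×55.3³/12 = 1.398×10^6 mm⁴
I = 1.398×10^6 mm⁴ = 1.398×10^-6 m⁴
Effective length L_e = K·L = 2 × 1.93 = 3.860 m
P_cr = π²EI / L_e² = π² × 101×10⁹ × 1.398×10^-6 / 3.860² = 9.353×10^4 N

P_cr ≈ 93.5 kN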